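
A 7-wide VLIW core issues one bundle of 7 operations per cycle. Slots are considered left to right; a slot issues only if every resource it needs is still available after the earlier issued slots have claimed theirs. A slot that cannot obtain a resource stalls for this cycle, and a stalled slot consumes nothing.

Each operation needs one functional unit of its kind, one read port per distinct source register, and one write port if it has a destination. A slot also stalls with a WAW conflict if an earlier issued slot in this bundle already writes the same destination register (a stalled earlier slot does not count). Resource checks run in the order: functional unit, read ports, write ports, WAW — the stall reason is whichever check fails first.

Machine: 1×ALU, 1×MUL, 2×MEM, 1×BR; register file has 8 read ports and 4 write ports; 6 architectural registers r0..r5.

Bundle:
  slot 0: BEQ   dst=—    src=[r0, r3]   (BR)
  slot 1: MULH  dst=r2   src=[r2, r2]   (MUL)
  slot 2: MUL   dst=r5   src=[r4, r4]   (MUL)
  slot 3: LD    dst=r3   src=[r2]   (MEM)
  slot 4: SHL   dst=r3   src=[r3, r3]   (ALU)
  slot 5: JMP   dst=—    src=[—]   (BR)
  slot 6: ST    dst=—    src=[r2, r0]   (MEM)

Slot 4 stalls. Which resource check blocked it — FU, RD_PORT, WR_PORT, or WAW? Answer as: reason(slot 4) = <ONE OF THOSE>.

reason(slot 4) = WAW

(0) want 1×BR +2rd +0wr — yes → AL1|MU1|ME2|BR0|rd6|wr4
(1) want 1×MUL +1rd +1wr — yes → AL1|MU0|ME2|BR0|rd5|wr3
(2) want 1×MUL +1rd +1wr — FU → AL1|MU0|ME2|BR0|rd5|wr3
(3) want 1×MEM +1rd +1wr — yes → AL1|MU0|ME1|BR0|rd4|wr2
(4) want 1×ALU +1rd +1wr — WAW → AL1|MU0|ME1|BR0|rd4|wr2
(5) want 1×BR +0rd +0wr — FU → AL1|MU0|ME1|BR0|rd4|wr2
(6) want 1×MEM +2rd +0wr — yes → AL1|MU0|ME0|BR0|rd2|wr2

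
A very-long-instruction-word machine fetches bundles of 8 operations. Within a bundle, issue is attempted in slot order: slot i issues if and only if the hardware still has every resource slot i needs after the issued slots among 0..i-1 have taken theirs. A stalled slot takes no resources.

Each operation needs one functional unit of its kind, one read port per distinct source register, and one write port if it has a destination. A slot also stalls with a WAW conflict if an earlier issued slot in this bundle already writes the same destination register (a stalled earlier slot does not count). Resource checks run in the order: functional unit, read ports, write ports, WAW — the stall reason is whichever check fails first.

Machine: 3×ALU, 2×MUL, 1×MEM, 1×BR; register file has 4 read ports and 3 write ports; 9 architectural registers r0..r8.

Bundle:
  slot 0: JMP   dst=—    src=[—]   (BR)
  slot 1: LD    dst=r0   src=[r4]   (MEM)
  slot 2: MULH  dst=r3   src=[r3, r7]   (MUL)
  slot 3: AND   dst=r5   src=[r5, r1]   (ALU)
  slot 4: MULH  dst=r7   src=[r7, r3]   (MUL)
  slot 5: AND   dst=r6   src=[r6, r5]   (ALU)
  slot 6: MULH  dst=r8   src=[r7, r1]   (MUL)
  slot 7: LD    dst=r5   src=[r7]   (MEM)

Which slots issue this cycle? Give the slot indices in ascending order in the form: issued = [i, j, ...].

  0. BR ⇒ go  {3A/2Mu/1Ld/0B | 4r 3w}
  1. MEM→r0 ⇒ go  {3A/2Mu/0Ld/0B | 3r 2w}
  2. MUL→r3 ⇒ go  {3A/1Mu/0Ld/0B | 1r 1w}
  3. ALU→r5 ⇒ no(RD_PORT)  {3A/1Mu/0Ld/0B | 1r 1w}
  4. MUL→r7 ⇒ no(RD_PORT)  {3A/1Mu/0Ld/0B | 1r 1w}
  5. ALU→r6 ⇒ no(RD_PORT)  {3A/1Mu/0Ld/0B | 1r 1w}
  6. MUL→r8 ⇒ no(RD_PORT)  {3A/1Mu/0Ld/0B | 1r 1w}
  7. MEM→r5 ⇒ no(FU)  {3A/1Mu/0Ld/0B | 1r 1w}

issued = [0, 1, 2]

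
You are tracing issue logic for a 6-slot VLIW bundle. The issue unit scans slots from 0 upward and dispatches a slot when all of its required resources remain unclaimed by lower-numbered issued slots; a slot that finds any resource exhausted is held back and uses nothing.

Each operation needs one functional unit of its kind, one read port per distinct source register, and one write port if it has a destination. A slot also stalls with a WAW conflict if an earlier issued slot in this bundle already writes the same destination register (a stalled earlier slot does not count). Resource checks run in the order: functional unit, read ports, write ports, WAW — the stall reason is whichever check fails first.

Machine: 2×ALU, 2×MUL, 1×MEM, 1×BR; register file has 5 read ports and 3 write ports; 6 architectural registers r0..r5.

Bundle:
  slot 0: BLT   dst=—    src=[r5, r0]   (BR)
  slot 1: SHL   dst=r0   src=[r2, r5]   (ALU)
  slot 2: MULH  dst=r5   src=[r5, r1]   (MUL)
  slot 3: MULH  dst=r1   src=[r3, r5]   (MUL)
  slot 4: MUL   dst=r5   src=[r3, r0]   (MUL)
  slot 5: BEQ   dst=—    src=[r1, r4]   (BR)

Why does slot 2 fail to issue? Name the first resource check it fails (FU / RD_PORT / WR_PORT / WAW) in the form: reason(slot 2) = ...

  0. BR ⇒ go  {2A/2Mu/1Ld/0B | 3r 3w}
  1. ALU→r0 ⇒ go  {1A/2Mu/1Ld/0B | 1r 2w}
  2. MUL→r5 ⇒ no(RD_PORT)  {1A/2Mu/1Ld/0B | 1r 2w}
  3. MUL→r1 ⇒ no(RD_PORT)  {1A/2Mu/1Ld/0B | 1r 2w}
  4. MUL→r5 ⇒ no(RD_PORT)  {1A/2Mu/1Ld/0B | 1r 2w}
  5. BR ⇒ no(FU)  {1A/2Mu/1Ld/0B | 1r 2w}

reason(slot 2) = RD_PORT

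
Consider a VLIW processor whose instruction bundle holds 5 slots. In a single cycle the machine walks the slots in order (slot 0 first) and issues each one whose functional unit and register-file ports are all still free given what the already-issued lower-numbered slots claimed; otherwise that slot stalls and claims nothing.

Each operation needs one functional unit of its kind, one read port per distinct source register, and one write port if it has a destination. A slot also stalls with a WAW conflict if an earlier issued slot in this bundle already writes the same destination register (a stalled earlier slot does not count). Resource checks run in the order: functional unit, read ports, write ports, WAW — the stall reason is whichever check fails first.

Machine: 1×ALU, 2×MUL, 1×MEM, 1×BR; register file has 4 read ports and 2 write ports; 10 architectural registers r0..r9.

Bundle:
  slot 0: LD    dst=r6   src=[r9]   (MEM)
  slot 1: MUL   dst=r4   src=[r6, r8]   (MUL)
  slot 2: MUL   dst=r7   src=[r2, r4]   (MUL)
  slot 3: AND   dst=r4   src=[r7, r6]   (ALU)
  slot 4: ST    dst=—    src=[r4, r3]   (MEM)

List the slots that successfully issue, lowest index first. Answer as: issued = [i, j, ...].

issued = [0, 1]

slot 0 (MEM): ISSUE — free A1,Mu2,Ld0,B1 rp3 wp1
slot 1 (MUL): ISSUE — free A1,Mu1,Ld0,B1 rp1 wp0
slot 2 (MUL): stall RD_PORT — free A1,Mu1,Ld0,B1 rp1 wp0
slot 3 (ALU): stall RD_PORT — free A1,Mu1,Ld0,B1 rp1 wp0
slot 4 (MEM): stall FU — free A1,Mu1,Ld0,B1 rp1 wp0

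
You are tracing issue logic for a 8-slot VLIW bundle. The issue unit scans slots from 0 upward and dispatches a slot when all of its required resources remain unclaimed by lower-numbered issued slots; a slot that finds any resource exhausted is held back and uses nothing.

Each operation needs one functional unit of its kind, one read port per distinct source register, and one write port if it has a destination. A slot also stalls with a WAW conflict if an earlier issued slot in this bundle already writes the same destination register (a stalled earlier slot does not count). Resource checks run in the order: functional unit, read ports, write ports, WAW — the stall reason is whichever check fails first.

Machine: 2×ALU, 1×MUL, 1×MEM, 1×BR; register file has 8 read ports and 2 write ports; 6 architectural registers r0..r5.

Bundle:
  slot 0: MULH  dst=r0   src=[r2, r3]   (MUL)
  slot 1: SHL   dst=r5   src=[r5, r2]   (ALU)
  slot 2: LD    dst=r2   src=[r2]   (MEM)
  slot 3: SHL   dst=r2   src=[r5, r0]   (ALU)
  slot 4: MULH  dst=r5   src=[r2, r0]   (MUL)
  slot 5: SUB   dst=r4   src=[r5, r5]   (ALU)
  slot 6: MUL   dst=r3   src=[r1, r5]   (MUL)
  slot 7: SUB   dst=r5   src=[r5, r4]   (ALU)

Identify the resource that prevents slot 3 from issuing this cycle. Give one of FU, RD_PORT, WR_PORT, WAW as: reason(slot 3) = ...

reason(slot 3) = WR_PORT

(0) want 1×MUL +2rd +1wr — yes → AL2|MU0|ME1|BR1|rd6|wr1
(1) want 1×ALU +2rd +1wr — yes → AL1|MU0|ME1|BR1|rd4|wr0
(2) want 1×MEM +1rd +1wr — WR_PORT → AL1|MU0|ME1|BR1|rd4|wr0
(3) want 1×ALU +2rd +1wr — WR_PORT → AL1|MU0|ME1|BR1|rd4|wr0
(4) want 1×MUL +2rd +1wr — FU → AL1|MU0|ME1|BR1|rd4|wr0
(5) want 1×ALU +1rd +1wr — WR_PORT → AL1|MU0|ME1|BR1|rd4|wr0
(6) want 1×MUL +2rd +1wr — FU → AL1|MU0|ME1|BR1|rd4|wr0
(7) want 1×ALU +2rd +1wr — WR_PORT → AL1|MU0|ME1|BR1|rd4|wr0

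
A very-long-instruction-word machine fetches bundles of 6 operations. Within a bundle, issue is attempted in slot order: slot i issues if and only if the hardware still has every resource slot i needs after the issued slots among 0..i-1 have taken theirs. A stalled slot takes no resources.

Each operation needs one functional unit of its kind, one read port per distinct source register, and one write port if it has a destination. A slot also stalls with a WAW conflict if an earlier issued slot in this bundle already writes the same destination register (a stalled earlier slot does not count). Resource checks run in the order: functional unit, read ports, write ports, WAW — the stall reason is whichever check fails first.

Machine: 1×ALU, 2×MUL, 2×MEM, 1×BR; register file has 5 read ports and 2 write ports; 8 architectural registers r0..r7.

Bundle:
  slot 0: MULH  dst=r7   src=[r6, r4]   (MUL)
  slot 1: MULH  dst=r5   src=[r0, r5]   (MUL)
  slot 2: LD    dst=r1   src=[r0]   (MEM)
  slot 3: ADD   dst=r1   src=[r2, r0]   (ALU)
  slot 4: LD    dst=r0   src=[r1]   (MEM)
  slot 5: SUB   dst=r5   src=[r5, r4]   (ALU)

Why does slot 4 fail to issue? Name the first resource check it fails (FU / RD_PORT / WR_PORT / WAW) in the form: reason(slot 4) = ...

reason(slot 4) = WR_PORT

  0. MUL→r7 ⇒ go  {1A/1Mu/2Ld/1B | 3r 1w}
  1. MUL→r5 ⇒ go  {1A/0Mu/2Ld/1B | 1r 0w}
  2. MEM→r1 ⇒ no(WR_PORT)  {1A/0Mu/2Ld/1B | 1r 0w}
  3. ALU→r1 ⇒ no(RD_PORT)  {1A/0Mu/2Ld/1B | 1r 0w}
  4. MEM→r0 ⇒ no(WR_PORT)  {1A/0Mu/2Ld/1B | 1r 0w}
  5. ALU→r5 ⇒ no(RD_PORT)  {1A/0Mu/2Ld/1B | 1r 0w}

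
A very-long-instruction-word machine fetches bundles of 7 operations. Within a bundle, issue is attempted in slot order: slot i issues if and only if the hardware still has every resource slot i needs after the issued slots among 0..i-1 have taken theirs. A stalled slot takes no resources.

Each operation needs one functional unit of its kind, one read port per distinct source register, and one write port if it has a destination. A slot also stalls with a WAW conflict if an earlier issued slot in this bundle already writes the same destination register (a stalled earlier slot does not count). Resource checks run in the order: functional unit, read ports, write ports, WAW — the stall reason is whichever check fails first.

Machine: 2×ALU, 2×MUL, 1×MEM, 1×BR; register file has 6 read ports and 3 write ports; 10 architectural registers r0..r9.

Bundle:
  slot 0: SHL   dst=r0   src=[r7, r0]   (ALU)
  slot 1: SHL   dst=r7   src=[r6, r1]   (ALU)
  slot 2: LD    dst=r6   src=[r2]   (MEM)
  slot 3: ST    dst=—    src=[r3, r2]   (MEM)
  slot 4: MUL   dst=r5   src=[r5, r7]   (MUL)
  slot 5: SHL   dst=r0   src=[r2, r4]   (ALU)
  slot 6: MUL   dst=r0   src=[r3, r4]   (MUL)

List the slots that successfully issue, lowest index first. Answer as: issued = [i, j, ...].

#0 ALU src=r7,r0 dispatched  <A:1 Mu:2 Ld:1 B:1 rd:4 wr:2>
#1 ALU src=r6,r1 dispatched  <A:0 Mu:2 Ld:1 B:1 rd:2 wr:1>
#2 MEM src=r2 dispatched  <A:0 Mu:2 Ld:0 B:1 rd:1 wr:0>
#3 MEM src=r3,r2 held:FU  <A:0 Mu:2 Ld:0 B:1 rd:1 wr:0>
#4 MUL src=r5,r7 held:RD_PORT  <A:0 Mu:2 Ld:0 B:1 rd:1 wr:0>
#5 ALU src=r2,r4 held:FU  <A:0 Mu:2 Ld:0 B:1 rd:1 wr:0>
#6 MUL src=r3,r4 held:RD_PORT  <A:0 Mu:2 Ld:0 B:1 rd:1 wr:0>

issued = [0, 1, 2]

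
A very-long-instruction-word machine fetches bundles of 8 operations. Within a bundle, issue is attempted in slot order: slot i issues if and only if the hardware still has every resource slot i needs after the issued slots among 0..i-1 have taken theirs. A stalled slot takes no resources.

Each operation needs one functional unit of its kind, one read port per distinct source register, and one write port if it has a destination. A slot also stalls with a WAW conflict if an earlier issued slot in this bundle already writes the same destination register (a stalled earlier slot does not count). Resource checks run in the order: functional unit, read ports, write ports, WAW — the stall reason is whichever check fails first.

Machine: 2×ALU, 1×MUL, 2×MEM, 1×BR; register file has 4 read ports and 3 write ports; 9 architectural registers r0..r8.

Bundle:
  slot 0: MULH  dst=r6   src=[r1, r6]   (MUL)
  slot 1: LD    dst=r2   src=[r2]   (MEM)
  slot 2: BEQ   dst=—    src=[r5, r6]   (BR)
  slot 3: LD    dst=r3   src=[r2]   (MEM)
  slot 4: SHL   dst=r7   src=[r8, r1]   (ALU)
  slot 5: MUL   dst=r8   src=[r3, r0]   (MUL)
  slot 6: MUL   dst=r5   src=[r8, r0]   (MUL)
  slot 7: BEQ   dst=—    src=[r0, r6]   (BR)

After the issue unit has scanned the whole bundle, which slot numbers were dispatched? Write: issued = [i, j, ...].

#0 MUL src=r1,r6 dispatched  <A:2 Mu:0 Ld:2 B:1 rd:2 wr:2>
#1 MEM src=r2 dispatched  <A:2 Mu:0 Ld:1 B:1 rd:1 wr:1>
#2 BR src=r5,r6 held:RD_PORT  <A:2 Mu:0 Ld:1 B:1 rd:1 wr:1>
#3 MEM src=r2 dispatched  <A:2 Mu:0 Ld:0 B:1 rd:0 wr:0>
#4 ALU src=r8,r1 held:RD_PORT  <A:2 Mu:0 Ld:0 B:1 rd:0 wr:0>
#5 MUL src=r3,r0 held:FU  <A:2 Mu:0 Ld:0 B:1 rd:0 wr:0>
#6 MUL src=r8,r0 held:FU  <A:2 Mu:0 Ld:0 B:1 rd:0 wr:0>
#7 BR src=r0,r6 held:RD_PORT  <A:2 Mu:0 Ld:0 B:1 rd:0 wr:0>

issued = [0, 1, 3]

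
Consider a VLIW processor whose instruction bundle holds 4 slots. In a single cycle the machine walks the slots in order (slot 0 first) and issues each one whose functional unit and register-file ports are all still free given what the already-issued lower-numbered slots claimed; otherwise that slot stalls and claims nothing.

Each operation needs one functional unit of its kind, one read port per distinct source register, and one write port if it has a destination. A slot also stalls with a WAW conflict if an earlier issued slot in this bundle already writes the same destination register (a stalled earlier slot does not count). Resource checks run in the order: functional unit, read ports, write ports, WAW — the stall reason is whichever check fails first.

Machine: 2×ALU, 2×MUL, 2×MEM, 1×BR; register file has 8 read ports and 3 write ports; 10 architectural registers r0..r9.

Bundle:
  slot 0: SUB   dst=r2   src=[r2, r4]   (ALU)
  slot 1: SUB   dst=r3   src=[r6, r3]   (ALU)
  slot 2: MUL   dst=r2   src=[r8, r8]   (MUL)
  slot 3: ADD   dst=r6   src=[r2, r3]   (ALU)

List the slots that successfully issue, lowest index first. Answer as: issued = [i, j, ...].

(0) want 1×ALU +2rd +1wr — yes → AL1|MU2|ME2|BR1|rd6|wr2
(1) want 1×ALU +2rd +1wr — yes → AL0|MU2|ME2|BR1|rd4|wr1
(2) want 1×MUL +1rd +1wr — WAW → AL0|MU2|ME2|BR1|rd4|wr1
(3) want 1×ALU +2rd +1wr — FU → AL0|MU2|ME2|BR1|rd4|wr1

issued = [0, 1]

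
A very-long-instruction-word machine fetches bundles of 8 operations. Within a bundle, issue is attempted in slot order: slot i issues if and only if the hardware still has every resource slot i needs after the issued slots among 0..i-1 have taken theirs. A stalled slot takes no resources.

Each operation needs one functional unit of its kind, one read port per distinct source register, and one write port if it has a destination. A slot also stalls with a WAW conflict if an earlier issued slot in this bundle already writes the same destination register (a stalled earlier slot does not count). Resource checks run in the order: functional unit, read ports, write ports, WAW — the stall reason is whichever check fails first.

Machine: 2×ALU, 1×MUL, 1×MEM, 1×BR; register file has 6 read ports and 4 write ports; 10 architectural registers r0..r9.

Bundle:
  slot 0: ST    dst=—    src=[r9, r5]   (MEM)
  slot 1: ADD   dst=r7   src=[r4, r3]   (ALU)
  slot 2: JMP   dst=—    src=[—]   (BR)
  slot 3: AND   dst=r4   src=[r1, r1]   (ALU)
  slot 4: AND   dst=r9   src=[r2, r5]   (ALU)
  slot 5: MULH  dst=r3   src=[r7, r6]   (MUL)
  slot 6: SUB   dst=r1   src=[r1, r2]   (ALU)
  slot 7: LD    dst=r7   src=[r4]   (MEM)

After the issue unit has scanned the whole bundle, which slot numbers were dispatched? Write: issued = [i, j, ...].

[0] MEM needs rd=2 wr=0: ok; after: ALU=2 MUL=1 MEM=0 BR=1, R=4, W=4
[1] ALU needs rd=2 wr=1: ok; after: ALU=1 MUL=1 MEM=0 BR=1, R=2, W=3
[2] BR needs rd=0 wr=0: ok; after: ALU=1 MUL=1 MEM=0 BR=0, R=2, W=3
[3] ALU needs rd=1 wr=1: ok; after: ALU=0 MUL=1 MEM=0 BR=0, R=1, W=2
[4] ALU needs rd=2 wr=1: FU; after: ALU=0 MUL=1 MEM=0 BR=0, R=1, W=2
[5] MUL needs rd=2 wr=1: RD_PORT; after: ALU=0 MUL=1 MEM=0 BR=0, R=1, W=2
[6] ALU needs rd=2 wr=1: FU; after: ALU=0 MUL=1 MEM=0 BR=0, R=1, W=2
[7] MEM needs rd=1 wr=1: FU; after: ALU=0 MUL=1 MEM=0 BR=0, R=1, W=2

issued = [0, 1, 2, 3]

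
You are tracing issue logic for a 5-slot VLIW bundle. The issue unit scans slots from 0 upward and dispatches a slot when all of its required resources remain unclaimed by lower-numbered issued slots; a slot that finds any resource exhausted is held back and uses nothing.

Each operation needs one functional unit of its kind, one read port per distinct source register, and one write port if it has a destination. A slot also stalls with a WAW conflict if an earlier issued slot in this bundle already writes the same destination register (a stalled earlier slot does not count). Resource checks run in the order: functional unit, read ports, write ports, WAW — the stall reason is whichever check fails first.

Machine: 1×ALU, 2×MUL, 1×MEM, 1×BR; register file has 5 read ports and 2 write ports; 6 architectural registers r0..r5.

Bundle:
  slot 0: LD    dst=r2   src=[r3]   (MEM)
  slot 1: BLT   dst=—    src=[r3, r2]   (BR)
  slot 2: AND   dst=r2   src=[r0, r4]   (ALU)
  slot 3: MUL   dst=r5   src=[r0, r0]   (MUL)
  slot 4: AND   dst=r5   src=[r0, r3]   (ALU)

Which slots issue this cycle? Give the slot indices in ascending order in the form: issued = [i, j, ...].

slot 0 (MEM): ISSUE — free A1,Mu2,Ld0,B1 rp4 wp1
slot 1 (BR): ISSUE — free A1,Mu2,Ld0,B0 rp2 wp1
slot 2 (ALU): stall WAW — free A1,Mu2,Ld0,B0 rp2 wp1
slot 3 (MUL): ISSUE — free A1,Mu1,Ld0,B0 rp1 wp0
slot 4 (ALU): stall RD_PORT — free A1,Mu1,Ld0,B0 rp1 wp0

issued = [0, 1, 3]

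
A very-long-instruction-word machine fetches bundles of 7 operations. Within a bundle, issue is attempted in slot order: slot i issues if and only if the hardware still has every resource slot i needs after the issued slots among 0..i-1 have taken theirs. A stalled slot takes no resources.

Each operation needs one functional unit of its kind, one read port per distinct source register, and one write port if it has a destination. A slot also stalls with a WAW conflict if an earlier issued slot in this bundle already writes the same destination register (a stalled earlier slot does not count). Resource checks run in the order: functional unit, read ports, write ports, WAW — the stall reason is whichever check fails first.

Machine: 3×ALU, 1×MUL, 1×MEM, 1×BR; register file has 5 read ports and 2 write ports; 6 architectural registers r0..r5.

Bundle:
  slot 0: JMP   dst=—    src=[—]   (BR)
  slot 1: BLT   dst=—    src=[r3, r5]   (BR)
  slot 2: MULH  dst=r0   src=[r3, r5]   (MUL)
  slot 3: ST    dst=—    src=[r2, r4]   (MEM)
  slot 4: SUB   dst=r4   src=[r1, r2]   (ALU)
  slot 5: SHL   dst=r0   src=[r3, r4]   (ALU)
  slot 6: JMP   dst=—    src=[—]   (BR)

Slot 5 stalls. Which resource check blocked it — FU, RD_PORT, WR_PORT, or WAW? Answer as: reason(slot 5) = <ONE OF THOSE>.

[0] BR needs rd=0 wr=0: ok; after: ALU=3 MUL=1 MEM=1 BR=0, R=5, W=2
[1] BR needs rd=2 wr=0: FU; after: ALU=3 MUL=1 MEM=1 BR=0, R=5, W=2
[2] MUL needs rd=2 wr=1: ok; after: ALU=3 MUL=0 MEM=1 BR=0, R=3, W=1
[3] MEM needs rd=2 wr=0: ok; after: ALU=3 MUL=0 MEM=0 BR=0, R=1, W=1
[4] ALU needs rd=2 wr=1: RD_PORT; after: ALU=3 MUL=0 MEM=0 BR=0, R=1, W=1
[5] ALU needs rd=2 wr=1: RD_PORT; after: ALU=3 MUL=0 MEM=0 BR=0, R=1, W=1
[6] BR needs rd=0 wr=0: FU; after: ALU=3 MUL=0 MEM=0 BR=0, R=1, W=1

reason(slot 5) = RD_PORT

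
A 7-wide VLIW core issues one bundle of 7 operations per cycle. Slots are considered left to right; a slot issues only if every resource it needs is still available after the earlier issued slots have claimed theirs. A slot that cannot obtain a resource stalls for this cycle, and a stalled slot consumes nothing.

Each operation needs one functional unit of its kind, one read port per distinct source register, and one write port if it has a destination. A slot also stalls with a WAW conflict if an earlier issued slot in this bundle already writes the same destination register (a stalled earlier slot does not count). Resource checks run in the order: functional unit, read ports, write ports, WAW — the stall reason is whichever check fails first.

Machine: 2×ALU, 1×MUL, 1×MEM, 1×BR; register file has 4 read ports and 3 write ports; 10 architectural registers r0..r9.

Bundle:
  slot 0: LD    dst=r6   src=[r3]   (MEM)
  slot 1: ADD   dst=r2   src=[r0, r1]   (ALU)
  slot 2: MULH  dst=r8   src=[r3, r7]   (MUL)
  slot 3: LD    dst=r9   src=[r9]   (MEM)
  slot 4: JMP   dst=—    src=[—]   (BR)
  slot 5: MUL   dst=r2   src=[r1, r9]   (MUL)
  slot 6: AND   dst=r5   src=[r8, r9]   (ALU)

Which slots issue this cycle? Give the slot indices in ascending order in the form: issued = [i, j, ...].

issued = [0, 1, 4]

#0 MEM src=r3 dispatched  <A:2 Mu:1 Ld:0 B:1 rd:3 wr:2>
#1 ALU src=r0,r1 dispatched  <A:1 Mu:1 Ld:0 B:1 rd:1 wr:1>
#2 MUL src=r3,r7 held:RD_PORT  <A:1 Mu:1 Ld:0 B:1 rd:1 wr:1>
#3 MEM src=r9 held:FU  <A:1 Mu:1 Ld:0 B:1 rd:1 wr:1>
#4 BR src=- dispatched  <A:1 Mu:1 Ld:0 B:0 rd:1 wr:1>
#5 MUL src=r1,r9 held:RD_PORT  <A:1 Mu:1 Ld:0 B:0 rd:1 wr:1>
#6 ALU src=r8,r9 held:RD_PORT  <A:1 Mu:1 Ld:0 B:0 rd:1 wr:1>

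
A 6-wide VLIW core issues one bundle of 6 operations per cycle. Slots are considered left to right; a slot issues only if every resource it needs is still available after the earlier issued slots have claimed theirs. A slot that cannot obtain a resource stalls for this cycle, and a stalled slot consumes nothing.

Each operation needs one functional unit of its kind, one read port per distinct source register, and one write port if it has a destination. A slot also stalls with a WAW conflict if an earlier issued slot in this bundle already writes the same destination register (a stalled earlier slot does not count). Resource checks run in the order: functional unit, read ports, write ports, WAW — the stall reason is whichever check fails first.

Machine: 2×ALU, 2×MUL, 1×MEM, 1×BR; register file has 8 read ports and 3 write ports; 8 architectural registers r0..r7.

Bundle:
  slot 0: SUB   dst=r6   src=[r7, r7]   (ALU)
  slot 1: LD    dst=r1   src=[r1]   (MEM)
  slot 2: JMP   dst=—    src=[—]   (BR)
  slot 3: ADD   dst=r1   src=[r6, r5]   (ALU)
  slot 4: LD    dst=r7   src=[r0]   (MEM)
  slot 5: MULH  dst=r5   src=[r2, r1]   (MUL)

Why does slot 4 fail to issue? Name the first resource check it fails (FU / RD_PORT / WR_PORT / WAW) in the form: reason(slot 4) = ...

reason(slot 4) = FU

#0 ALU src=r7,r7 dispatched  <A:1 Mu:2 Ld:1 B:1 rd:7 wr:2>
#1 MEM src=r1 dispatched  <A:1 Mu:2 Ld:0 B:1 rd:6 wr:1>
#2 BR src=- dispatched  <A:1 Mu:2 Ld:0 B:0 rd:6 wr:1>
#3 ALU src=r6,r5 held:WAW  <A:1 Mu:2 Ld:0 B:0 rd:6 wr:1>
#4 MEM src=r0 held:FU  <A:1 Mu:2 Ld:0 B:0 rd:6 wr:1>
#5 MUL src=r2,r1 dispatched  <A:1 Mu:1 Ld:0 B:0 rd:4 wr:0>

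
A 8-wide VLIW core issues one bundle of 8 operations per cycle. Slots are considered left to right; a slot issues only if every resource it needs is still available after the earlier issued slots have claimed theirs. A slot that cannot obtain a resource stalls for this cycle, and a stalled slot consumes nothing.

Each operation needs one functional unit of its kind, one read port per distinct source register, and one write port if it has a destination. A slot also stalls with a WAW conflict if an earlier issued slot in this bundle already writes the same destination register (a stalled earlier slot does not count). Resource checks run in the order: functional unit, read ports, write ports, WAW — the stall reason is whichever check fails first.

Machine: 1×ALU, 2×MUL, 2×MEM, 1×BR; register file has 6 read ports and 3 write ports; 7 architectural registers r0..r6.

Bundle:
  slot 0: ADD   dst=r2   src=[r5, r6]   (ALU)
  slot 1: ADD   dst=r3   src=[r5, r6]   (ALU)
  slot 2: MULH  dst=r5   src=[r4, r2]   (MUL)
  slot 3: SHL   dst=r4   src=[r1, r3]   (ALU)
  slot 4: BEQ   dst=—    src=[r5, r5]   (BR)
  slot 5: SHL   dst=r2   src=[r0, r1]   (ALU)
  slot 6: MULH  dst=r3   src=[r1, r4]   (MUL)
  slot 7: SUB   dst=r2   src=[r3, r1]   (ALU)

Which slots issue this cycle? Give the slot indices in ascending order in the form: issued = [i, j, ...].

issued = [0, 2, 4]

[0] ALU needs rd=2 wr=1: ok; after: ALU=0 MUL=2 MEM=2 BR=1, R=4, W=2
[1] ALU needs rd=2 wr=1: FU; after: ALU=0 MUL=2 MEM=2 BR=1, R=4, W=2
[2] MUL needs rd=2 wr=1: ok; after: ALU=0 MUL=1 MEM=2 BR=1, R=2, W=1
[3] ALU needs rd=2 wr=1: FU; after: ALU=0 MUL=1 MEM=2 BR=1, R=2, W=1
[4] BR needs rd=1 wr=0: ok; after: ALU=0 MUL=1 MEM=2 BR=0, R=1, W=1
[5] ALU needs rd=2 wr=1: FU; after: ALU=0 MUL=1 MEM=2 BR=0, R=1, W=1
[6] MUL needs rd=2 wr=1: RD_PORT; after: ALU=0 MUL=1 MEM=2 BR=0, R=1, W=1
[7] ALU needs rd=2 wr=1: FU; after: ALU=0 MUL=1 MEM=2 BR=0, R=1, W=1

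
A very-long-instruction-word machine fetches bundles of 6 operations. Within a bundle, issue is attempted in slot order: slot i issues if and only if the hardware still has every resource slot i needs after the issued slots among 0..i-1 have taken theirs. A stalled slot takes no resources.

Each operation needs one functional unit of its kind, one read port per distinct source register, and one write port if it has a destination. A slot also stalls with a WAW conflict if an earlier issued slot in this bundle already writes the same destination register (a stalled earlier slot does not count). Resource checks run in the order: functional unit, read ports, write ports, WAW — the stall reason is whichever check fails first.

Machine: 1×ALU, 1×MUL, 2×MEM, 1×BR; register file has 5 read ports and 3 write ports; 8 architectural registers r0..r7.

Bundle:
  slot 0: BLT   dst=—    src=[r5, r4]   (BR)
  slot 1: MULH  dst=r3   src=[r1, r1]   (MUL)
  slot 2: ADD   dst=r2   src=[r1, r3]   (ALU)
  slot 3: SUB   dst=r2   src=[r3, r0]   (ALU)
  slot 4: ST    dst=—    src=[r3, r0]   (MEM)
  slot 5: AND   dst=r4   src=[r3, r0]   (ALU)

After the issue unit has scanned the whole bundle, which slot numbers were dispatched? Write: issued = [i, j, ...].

issued = [0, 1, 2]

  0. BR ⇒ go  {1A/1Mu/2Ld/0B | 3r 3w}
  1. MUL→r3 ⇒ go  {1A/0Mu/2Ld/0B | 2r 2w}
  2. ALU→r2 ⇒ go  {0A/0Mu/2Ld/0B | 0r 1w}
  3. ALU→r2 ⇒ no(FU)  {0A/0Mu/2Ld/0B | 0r 1w}
  4. MEM ⇒ no(RD_PORT)  {0A/0Mu/2Ld/0B | 0r 1w}
  5. ALU→r4 ⇒ no(FU)  {0A/0Mu/2Ld/0B | 0r 1w}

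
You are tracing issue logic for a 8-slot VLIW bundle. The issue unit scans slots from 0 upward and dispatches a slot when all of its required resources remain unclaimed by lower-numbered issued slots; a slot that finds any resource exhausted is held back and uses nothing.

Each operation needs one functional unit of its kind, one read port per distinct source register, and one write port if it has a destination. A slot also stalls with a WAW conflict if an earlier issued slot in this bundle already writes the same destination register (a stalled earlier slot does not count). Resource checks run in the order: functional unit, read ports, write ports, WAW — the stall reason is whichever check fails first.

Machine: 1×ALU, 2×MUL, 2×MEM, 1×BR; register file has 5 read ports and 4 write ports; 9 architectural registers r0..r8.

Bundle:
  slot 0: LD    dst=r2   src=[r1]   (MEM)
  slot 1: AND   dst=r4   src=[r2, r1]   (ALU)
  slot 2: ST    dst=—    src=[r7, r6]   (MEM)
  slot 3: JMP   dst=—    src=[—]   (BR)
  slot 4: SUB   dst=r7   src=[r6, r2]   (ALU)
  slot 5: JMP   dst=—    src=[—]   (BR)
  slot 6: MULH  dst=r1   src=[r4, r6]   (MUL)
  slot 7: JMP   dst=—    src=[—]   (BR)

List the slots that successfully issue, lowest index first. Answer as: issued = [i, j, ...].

issued = [0, 1, 2, 3]

[0] MEM needs rd=1 wr=1: ok; after: ALU=1 MUL=2 MEM=1 BR=1, R=4, W=3
[1] ALU needs rd=2 wr=1: ok; after: ALU=0 MUL=2 MEM=1 BR=1, R=2, W=2
[2] MEM needs rd=2 wr=0: ok; after: ALU=0 MUL=2 MEM=0 BR=1, R=0, W=2
[3] BR needs rd=0 wr=0: ok; after: ALU=0 MUL=2 MEM=0 BR=0, R=0, W=2
[4] ALU needs rd=2 wr=1: FU; after: ALU=0 MUL=2 MEM=0 BR=0, R=0, W=2
[5] BR needs rd=0 wr=0: FU; after: ALU=0 MUL=2 MEM=0 BR=0, R=0, W=2
[6] MUL needs rd=2 wr=1: RD_PORT; after: ALU=0 MUL=2 MEM=0 BR=0, R=0, W=2
[7] BR needs rd=0 wr=0: FU; after: ALU=0 MUL=2 MEM=0 BR=0, R=0, W=2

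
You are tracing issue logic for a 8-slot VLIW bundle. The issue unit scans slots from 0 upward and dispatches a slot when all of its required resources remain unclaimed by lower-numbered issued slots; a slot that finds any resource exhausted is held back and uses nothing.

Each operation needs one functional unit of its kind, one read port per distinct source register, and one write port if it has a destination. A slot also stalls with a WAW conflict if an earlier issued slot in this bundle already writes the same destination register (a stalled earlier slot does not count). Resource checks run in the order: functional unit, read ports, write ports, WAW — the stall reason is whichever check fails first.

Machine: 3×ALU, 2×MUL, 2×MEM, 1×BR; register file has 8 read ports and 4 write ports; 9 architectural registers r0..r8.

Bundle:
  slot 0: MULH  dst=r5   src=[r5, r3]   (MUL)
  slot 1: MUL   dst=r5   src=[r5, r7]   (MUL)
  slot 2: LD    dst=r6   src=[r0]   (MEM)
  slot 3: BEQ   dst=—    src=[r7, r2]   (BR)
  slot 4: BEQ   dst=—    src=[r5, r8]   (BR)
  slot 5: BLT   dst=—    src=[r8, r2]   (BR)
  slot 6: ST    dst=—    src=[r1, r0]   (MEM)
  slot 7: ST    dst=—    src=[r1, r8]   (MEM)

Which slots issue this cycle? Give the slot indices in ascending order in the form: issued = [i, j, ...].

issued = [0, 2, 3, 6]

slot 0 (MUL): ISSUE — free A3,Mu1,Ld2,B1 rp6 wp3
slot 1 (MUL): stall WAW — free A3,Mu1,Ld2,B1 rp6 wp3
slot 2 (MEM): ISSUE — free A3,Mu1,Ld1,B1 rp5 wp2
slot 3 (BR): ISSUE — free A3,Mu1,Ld1,B0 rp3 wp2
slot 4 (BR): stall FU — free A3,Mu1,Ld1,B0 rp3 wp2
slot 5 (BR): stall FU — free A3,Mu1,Ld1,B0 rp3 wp2
slot 6 (MEM): ISSUE — free A3,Mu1,Ld0,B0 rp1 wp2
slot 7 (MEM): stall FU — free A3,Mu1,Ld0,B0 rp1 wp2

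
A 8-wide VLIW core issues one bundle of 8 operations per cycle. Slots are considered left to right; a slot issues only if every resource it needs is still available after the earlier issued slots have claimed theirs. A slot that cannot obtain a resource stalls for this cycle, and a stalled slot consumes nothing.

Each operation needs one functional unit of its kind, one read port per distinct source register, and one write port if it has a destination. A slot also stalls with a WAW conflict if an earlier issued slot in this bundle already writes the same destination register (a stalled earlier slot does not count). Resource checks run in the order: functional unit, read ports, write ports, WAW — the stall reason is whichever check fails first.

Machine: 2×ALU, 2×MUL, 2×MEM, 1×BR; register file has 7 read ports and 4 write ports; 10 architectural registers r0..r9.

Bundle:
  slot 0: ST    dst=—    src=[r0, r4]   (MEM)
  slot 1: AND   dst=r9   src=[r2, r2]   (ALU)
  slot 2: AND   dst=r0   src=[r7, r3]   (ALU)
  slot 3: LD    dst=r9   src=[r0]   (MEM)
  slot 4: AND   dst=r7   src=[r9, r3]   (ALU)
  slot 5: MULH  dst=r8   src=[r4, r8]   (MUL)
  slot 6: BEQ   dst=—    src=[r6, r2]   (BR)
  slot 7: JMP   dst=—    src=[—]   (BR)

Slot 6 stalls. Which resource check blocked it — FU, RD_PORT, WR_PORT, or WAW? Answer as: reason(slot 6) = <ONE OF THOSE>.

(0) want 1×MEM +2rd +0wr — yes → AL2|MU2|ME1|BR1|rd5|wr4
(1) want 1×ALU +1rd +1wr — yes → AL1|MU2|ME1|BR1|rd4|wr3
(2) want 1×ALU +2rd +1wr — yes → AL0|MU2|ME1|BR1|rd2|wr2
(3) want 1×MEM +1rd +1wr — WAW → AL0|MU2|ME1|BR1|rd2|wr2
(4) want 1×ALU +2rd +1wr — FU → AL0|MU2|ME1|BR1|rd2|wr2
(5) want 1×MUL +2rd +1wr — yes → AL0|MU1|ME1|BR1|rd0|wr1
(6) want 1×BR +2rd +0wr — RD_PORT → AL0|MU1|ME1|BR1|rd0|wr1
(7) want 1×BR +0rd +0wr — yes → AL0|MU1|ME1|BR0|rd0|wr1

reason(slot 6) = RD_PORT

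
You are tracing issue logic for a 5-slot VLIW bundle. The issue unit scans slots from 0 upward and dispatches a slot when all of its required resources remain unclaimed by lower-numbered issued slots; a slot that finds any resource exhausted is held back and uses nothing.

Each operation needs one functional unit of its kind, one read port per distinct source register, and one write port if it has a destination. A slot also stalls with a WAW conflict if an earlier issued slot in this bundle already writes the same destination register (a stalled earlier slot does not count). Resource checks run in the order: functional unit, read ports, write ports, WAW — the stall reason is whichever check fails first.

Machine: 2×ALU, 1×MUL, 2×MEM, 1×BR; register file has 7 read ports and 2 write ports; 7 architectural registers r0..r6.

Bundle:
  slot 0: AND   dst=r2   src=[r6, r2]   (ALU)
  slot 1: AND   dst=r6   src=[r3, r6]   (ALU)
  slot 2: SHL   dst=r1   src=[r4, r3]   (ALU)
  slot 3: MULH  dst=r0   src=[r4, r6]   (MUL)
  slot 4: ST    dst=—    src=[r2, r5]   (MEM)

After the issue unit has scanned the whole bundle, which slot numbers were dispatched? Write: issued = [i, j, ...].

issued = [0, 1, 4]

#0 ALU src=r6,r2 dispatched  <A:1 Mu:1 Ld:2 B:1 rd:5 wr:1>
#1 ALU src=r3,r6 dispatched  <A:0 Mu:1 Ld:2 B:1 rd:3 wr:0>
#2 ALU src=r4,r3 held:FU  <A:0 Mu:1 Ld:2 B:1 rd:3 wr:0>
#3 MUL src=r4,r6 held:WR_PORT  <A:0 Mu:1 Ld:2 B:1 rd:3 wr:0>
#4 MEM src=r2,r5 dispatched  <A:0 Mu:1 Ld:1 B:1 rd:1 wr:0>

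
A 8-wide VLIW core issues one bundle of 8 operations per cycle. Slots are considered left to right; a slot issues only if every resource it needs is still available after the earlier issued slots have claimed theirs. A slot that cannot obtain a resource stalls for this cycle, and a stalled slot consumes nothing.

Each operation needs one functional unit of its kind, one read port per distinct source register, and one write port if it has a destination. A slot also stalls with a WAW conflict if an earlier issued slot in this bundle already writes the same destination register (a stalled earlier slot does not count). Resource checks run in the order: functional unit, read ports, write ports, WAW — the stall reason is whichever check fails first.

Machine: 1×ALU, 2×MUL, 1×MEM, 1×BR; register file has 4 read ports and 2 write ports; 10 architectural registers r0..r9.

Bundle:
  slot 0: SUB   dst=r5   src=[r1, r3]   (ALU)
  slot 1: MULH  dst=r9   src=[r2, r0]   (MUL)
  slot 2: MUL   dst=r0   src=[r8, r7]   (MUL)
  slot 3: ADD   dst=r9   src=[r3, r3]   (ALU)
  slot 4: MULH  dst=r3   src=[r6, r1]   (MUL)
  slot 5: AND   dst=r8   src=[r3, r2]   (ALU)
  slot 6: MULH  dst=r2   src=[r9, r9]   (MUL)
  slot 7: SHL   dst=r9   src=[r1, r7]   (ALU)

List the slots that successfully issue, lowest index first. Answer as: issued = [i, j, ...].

issued = [0, 1]

#0 ALU src=r1,r3 dispatched  <A:0 Mu:2 Ld:1 B:1 rd:2 wr:1>
#1 MUL src=r2,r0 dispatched  <A:0 Mu:1 Ld:1 B:1 rd:0 wr:0>
#2 MUL src=r8,r7 held:RD_PORT  <A:0 Mu:1 Ld:1 B:1 rd:0 wr:0>
#3 ALU src=r3,r3 held:FU  <A:0 Mu:1 Ld:1 B:1 rd:0 wr:0>
#4 MUL src=r6,r1 held:RD_PORT  <A:0 Mu:1 Ld:1 B:1 rd:0 wr:0>
#5 ALU src=r3,r2 held:FU  <A:0 Mu:1 Ld:1 B:1 rd:0 wr:0>
#6 MUL src=r9,r9 held:RD_PORT  <A:0 Mu:1 Ld:1 B:1 rd:0 wr:0>
#7 ALU src=r1,r7 held:FU  <A:0 Mu:1 Ld:1 B:1 rd:0 wr:0>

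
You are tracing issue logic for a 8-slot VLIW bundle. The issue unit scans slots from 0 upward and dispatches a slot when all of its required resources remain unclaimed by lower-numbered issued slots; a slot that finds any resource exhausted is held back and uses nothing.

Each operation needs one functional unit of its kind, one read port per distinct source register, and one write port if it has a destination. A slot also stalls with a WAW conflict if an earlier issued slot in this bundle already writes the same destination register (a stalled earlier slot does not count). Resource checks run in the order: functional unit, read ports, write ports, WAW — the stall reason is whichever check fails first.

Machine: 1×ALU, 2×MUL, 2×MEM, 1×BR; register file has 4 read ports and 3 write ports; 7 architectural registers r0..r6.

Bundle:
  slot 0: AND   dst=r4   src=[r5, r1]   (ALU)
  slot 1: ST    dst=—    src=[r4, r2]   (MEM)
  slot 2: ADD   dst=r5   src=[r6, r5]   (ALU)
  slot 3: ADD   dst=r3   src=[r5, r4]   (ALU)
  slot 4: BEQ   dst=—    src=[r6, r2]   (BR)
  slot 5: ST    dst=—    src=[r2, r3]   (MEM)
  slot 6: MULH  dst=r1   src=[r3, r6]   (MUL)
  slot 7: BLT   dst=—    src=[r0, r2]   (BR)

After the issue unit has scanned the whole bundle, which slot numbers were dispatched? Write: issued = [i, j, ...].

slot 0 (ALU): ISSUE — free A0,Mu2,Ld2,B1 rp2 wp2
slot 1 (MEM): ISSUE — free A0,Mu2,Ld1,B1 rp0 wp2
slot 2 (ALU): stall FU — free A0,Mu2,Ld1,B1 rp0 wp2
slot 3 (ALU): stall FU — free A0,Mu2,Ld1,B1 rp0 wp2
slot 4 (BR): stall RD_PORT — free A0,Mu2,Ld1,B1 rp0 wp2
slot 5 (MEM): stall RD_PORT — free A0,Mu2,Ld1,B1 rp0 wp2
slot 6 (MUL): stall RD_PORT — free A0,Mu2,Ld1,B1 rp0 wp2
slot 7 (BR): stall RD_PORT — free A0,Mu2,Ld1,B1 rp0 wp2

issued = [0, 1]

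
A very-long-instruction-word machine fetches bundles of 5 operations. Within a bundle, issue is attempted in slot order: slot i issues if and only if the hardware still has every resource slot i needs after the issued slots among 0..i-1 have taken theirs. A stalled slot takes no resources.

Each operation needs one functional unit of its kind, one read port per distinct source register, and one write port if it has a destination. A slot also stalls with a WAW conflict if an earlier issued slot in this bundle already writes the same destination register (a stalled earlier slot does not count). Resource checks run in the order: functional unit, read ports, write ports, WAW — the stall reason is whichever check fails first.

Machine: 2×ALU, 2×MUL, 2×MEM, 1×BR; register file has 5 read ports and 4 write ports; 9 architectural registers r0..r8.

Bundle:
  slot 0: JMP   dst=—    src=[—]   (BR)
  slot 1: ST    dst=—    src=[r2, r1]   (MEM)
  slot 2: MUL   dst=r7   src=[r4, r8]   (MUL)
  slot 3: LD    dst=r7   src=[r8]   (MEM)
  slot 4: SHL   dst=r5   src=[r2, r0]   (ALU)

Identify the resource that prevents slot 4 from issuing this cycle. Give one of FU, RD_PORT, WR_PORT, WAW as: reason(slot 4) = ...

(0) want 1×BR +0rd +0wr — yes → AL2|MU2|ME2|BR0|rd5|wr4
(1) want 1×MEM +2rd +0wr — yes → AL2|MU2|ME1|BR0|rd3|wr4
(2) want 1×MUL +2rd +1wr — yes → AL2|MU1|ME1|BR0|rd1|wr3
(3) want 1×MEM +1rd +1wr — WAW → AL2|MU1|ME1|BR0|rd1|wr3
(4) want 1×ALU +2rd +1wr — RD_PORT → AL2|MU1|ME1|BR0|rd1|wr3

reason(slot 4) = RD_PORT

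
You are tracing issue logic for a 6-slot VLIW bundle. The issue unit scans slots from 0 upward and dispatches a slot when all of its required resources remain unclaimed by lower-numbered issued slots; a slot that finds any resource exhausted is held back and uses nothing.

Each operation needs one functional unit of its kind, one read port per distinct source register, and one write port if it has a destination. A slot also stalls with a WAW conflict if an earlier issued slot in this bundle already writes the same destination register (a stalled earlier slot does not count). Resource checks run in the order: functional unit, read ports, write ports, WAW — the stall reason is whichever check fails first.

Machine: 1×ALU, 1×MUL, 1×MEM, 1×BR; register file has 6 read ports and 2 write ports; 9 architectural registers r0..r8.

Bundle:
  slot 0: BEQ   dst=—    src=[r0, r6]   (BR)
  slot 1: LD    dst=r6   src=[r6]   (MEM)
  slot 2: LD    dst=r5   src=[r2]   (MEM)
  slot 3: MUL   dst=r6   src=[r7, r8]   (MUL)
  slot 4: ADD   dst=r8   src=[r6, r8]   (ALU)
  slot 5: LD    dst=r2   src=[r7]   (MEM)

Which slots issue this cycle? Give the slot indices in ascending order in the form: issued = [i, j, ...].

issued = [0, 1, 4]

[0] BR needs rd=2 wr=0: ok; after: ALU=1 MUL=1 MEM=1 BR=0, R=4, W=2
[1] MEM needs rd=1 wr=1: ok; after: ALU=1 MUL=1 MEM=0 BR=0, R=3, W=1
[2] MEM needs rd=1 wr=1: FU; after: ALU=1 MUL=1 MEM=0 BR=0, R=3, W=1
[3] MUL needs rd=2 wr=1: WAW; after: ALU=1 MUL=1 MEM=0 BR=0, R=3, W=1
[4] ALU needs rd=2 wr=1: ok; after: ALU=0 MUL=1 MEM=0 BR=0, R=1, W=0
[5] MEM needs rd=1 wr=1: FU; after: ALU=0 MUL=1 MEM=0 BR=0, R=1, W=0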